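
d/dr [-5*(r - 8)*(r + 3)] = 25 - 10*r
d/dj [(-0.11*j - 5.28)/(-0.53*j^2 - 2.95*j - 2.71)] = (0.0583*j^2 + 0.3245*j - (0.11*j + 5.28)*(1.06*j + 2.95) + 0.2981)/(0.53*j^2 + 2.95*j + 2.71)^2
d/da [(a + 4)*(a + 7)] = 2*a + 11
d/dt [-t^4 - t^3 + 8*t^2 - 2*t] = -4*t^3 - 3*t^2 + 16*t - 2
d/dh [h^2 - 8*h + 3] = 2*h - 8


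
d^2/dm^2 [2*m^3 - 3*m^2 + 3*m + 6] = 12*m - 6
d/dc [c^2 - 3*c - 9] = 2*c - 3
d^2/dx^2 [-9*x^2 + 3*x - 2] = -18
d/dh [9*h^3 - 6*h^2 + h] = 27*h^2 - 12*h + 1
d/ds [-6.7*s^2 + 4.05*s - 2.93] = 4.05 - 13.4*s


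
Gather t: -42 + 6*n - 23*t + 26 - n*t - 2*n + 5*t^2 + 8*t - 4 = 4*n + 5*t^2 + t*(-n - 15) - 20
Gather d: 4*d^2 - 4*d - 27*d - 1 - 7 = 4*d^2 - 31*d - 8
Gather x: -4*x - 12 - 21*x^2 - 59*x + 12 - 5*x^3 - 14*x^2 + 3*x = -5*x^3 - 35*x^2 - 60*x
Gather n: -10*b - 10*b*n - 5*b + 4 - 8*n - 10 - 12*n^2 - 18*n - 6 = -15*b - 12*n^2 + n*(-10*b - 26) - 12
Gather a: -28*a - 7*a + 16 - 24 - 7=-35*a - 15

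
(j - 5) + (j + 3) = 2*j - 2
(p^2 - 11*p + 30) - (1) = p^2 - 11*p + 29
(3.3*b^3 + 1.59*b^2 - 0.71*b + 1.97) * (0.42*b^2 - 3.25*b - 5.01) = 1.386*b^5 - 10.0572*b^4 - 21.9987*b^3 - 4.831*b^2 - 2.8454*b - 9.8697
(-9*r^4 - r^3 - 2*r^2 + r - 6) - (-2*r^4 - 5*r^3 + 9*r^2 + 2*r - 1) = -7*r^4 + 4*r^3 - 11*r^2 - r - 5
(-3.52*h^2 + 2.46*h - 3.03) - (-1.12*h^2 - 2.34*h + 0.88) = -2.4*h^2 + 4.8*h - 3.91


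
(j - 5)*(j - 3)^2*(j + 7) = j^4 - 4*j^3 - 38*j^2 + 228*j - 315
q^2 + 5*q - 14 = (q - 2)*(q + 7)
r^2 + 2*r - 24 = (r - 4)*(r + 6)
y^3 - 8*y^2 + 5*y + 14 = (y - 7)*(y - 2)*(y + 1)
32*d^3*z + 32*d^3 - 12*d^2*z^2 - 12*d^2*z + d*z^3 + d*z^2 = (-8*d + z)*(-4*d + z)*(d*z + d)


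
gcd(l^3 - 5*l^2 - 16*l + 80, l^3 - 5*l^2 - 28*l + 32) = l + 4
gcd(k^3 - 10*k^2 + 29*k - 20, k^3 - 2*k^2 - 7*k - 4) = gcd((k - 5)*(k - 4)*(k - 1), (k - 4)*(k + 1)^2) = k - 4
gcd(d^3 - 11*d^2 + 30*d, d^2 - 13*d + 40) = d - 5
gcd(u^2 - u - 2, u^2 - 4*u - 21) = 1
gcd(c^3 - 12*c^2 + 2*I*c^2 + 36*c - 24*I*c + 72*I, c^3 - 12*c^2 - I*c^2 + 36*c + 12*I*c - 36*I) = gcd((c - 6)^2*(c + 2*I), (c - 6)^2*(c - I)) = c^2 - 12*c + 36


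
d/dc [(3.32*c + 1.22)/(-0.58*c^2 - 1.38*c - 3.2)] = (1.9256*c^2 + 1.4152*c - 8.9404)/(0.3364*c^4 + 1.6008*c^3 + 5.6164*c^2 + 8.832*c + 10.24)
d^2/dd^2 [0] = 0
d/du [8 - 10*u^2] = -20*u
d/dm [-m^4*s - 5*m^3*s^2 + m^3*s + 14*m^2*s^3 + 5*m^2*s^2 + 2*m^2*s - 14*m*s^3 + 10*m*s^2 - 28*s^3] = s*(-4*m^3 - 15*m^2*s + 3*m^2 + 28*m*s^2 + 10*m*s + 4*m - 14*s^2 + 10*s)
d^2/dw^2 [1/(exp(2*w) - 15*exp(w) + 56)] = ((15 - 4*exp(w))*(exp(2*w) - 15*exp(w) + 56) + 2*(2*exp(w) - 15)^2*exp(w))*exp(w)/(exp(2*w) - 15*exp(w) + 56)^3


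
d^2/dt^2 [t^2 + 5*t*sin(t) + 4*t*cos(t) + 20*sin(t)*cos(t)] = -5*t*sin(t) - 4*t*cos(t) - 8*sin(t) - 40*sin(2*t) + 10*cos(t) + 2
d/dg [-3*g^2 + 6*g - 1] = 6 - 6*g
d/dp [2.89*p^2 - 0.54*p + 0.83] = 5.78*p - 0.54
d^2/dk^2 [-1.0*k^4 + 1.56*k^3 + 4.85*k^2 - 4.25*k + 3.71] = -12.0*k^2 + 9.36*k + 9.7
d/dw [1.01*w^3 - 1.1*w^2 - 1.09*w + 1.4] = 3.03*w^2 - 2.2*w - 1.09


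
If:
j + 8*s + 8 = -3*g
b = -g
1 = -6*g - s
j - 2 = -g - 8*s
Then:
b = 5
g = -5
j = -225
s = 29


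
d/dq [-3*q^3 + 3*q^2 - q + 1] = -9*q^2 + 6*q - 1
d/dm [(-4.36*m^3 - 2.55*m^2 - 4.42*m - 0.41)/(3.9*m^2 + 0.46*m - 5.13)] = (-17.004*m^4 - 4.0112*m^3 + 83.1654*m^2 + 29.361*m + 22.8632)/(15.21*m^4 + 3.588*m^3 - 39.8024*m^2 - 4.7196*m + 26.3169)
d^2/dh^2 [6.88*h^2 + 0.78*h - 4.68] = 13.7600000000000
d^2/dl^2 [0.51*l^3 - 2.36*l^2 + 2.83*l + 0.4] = 3.06*l - 4.72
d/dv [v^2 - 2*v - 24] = 2*v - 2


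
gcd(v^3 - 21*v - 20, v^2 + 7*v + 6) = v + 1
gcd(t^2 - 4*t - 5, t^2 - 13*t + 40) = t - 5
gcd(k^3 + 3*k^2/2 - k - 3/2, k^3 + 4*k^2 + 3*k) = k + 1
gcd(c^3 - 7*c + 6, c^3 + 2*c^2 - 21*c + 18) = c - 1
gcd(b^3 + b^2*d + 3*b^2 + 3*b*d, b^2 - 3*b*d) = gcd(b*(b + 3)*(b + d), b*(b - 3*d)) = b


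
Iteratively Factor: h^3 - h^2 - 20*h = (h - 5)*(h^2 + 4*h) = h*(h - 5)*(h + 4)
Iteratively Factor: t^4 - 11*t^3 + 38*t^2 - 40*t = (t - 5)*(t^3 - 6*t^2 + 8*t) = (t - 5)*(t - 4)*(t^2 - 2*t) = (t - 5)*(t - 4)*(t - 2)*(t)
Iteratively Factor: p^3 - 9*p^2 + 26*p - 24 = (p - 3)*(p^2 - 6*p + 8) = (p - 4)*(p - 3)*(p - 2)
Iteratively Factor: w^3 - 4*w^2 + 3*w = (w - 3)*(w^2 - w) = w*(w - 3)*(w - 1)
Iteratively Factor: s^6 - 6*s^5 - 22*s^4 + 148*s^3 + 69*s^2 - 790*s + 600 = (s - 2)*(s^5 - 4*s^4 - 30*s^3 + 88*s^2 + 245*s - 300) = (s - 2)*(s + 4)*(s^4 - 8*s^3 + 2*s^2 + 80*s - 75) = (s - 2)*(s + 3)*(s + 4)*(s^3 - 11*s^2 + 35*s - 25) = (s - 2)*(s - 1)*(s + 3)*(s + 4)*(s^2 - 10*s + 25) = (s - 5)*(s - 2)*(s - 1)*(s + 3)*(s + 4)*(s - 5)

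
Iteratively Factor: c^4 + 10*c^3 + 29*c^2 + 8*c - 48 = (c + 3)*(c^3 + 7*c^2 + 8*c - 16) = (c + 3)*(c + 4)*(c^2 + 3*c - 4) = (c + 3)*(c + 4)^2*(c - 1)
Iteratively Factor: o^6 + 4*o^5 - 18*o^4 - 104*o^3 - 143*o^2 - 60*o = (o + 1)*(o^5 + 3*o^4 - 21*o^3 - 83*o^2 - 60*o) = (o + 1)*(o + 3)*(o^4 - 21*o^2 - 20*o) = (o + 1)^2*(o + 3)*(o^3 - o^2 - 20*o) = (o + 1)^2*(o + 3)*(o + 4)*(o^2 - 5*o) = o*(o + 1)^2*(o + 3)*(o + 4)*(o - 5)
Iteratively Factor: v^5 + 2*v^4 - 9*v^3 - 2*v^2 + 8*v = (v + 1)*(v^4 + v^3 - 10*v^2 + 8*v) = (v - 1)*(v + 1)*(v^3 + 2*v^2 - 8*v) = (v - 2)*(v - 1)*(v + 1)*(v^2 + 4*v) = (v - 2)*(v - 1)*(v + 1)*(v + 4)*(v)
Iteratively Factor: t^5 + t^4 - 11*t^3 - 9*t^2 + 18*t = (t + 2)*(t^4 - t^3 - 9*t^2 + 9*t) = (t - 3)*(t + 2)*(t^3 + 2*t^2 - 3*t) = (t - 3)*(t - 1)*(t + 2)*(t^2 + 3*t) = (t - 3)*(t - 1)*(t + 2)*(t + 3)*(t)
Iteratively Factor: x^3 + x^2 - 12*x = (x - 3)*(x^2 + 4*x) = x*(x - 3)*(x + 4)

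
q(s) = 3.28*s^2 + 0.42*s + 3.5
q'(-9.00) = -58.62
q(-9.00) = 265.40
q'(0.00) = 0.42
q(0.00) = 3.50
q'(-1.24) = -7.71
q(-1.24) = 8.02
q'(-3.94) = -25.43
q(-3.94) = 52.76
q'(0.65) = 4.68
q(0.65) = 5.16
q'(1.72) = 11.70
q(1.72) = 13.93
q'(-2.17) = -13.82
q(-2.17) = 18.03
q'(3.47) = 23.18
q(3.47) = 44.45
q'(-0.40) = -2.20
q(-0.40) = 3.86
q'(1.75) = 11.90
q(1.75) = 14.28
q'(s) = 6.56*s + 0.42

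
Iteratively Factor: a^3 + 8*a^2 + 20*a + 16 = (a + 2)*(a^2 + 6*a + 8) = (a + 2)*(a + 4)*(a + 2)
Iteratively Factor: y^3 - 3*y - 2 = (y + 1)*(y^2 - y - 2) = (y - 2)*(y + 1)*(y + 1)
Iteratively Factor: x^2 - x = (x)*(x - 1)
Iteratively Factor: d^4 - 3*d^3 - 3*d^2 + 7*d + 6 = (d - 3)*(d^3 - 3*d - 2) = (d - 3)*(d + 1)*(d^2 - d - 2) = (d - 3)*(d + 1)^2*(d - 2)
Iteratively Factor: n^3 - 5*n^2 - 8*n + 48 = (n + 3)*(n^2 - 8*n + 16) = (n - 4)*(n + 3)*(n - 4)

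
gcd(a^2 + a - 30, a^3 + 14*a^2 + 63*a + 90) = a + 6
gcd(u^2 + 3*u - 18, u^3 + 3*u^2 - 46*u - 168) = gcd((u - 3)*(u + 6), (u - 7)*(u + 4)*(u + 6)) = u + 6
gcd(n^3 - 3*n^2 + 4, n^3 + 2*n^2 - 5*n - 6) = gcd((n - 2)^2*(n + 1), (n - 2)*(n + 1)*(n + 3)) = n^2 - n - 2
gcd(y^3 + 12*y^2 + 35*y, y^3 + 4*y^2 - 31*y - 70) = y + 7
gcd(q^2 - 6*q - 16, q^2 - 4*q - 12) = q + 2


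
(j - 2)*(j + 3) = j^2 + j - 6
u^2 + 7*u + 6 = (u + 1)*(u + 6)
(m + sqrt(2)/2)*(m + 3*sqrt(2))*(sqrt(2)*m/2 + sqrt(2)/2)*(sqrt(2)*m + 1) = m^4 + m^3 + 4*sqrt(2)*m^3 + 4*sqrt(2)*m^2 + 13*m^2/2 + 3*sqrt(2)*m/2 + 13*m/2 + 3*sqrt(2)/2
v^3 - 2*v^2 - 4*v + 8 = (v - 2)^2*(v + 2)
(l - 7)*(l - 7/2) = l^2 - 21*l/2 + 49/2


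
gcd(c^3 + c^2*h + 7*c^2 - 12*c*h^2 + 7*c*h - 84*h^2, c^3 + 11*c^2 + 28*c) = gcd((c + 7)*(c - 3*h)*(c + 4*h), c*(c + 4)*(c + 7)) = c + 7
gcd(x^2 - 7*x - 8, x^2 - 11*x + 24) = x - 8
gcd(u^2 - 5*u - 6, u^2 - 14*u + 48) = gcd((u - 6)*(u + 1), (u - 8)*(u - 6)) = u - 6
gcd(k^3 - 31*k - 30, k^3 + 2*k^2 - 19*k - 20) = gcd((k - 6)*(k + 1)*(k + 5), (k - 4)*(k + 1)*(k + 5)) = k^2 + 6*k + 5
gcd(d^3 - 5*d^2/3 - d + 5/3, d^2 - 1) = d^2 - 1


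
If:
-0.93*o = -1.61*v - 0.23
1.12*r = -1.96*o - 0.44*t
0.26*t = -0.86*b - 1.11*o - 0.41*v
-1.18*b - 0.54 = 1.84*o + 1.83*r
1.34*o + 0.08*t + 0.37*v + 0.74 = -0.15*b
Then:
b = 0.29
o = -0.59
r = 0.11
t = 2.34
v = -0.48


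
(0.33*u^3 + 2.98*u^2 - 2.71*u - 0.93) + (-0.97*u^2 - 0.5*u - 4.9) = 0.33*u^3 + 2.01*u^2 - 3.21*u - 5.83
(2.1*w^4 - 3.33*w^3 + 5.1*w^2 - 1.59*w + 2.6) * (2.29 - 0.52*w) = -1.092*w^5 + 6.5406*w^4 - 10.2777*w^3 + 12.5058*w^2 - 4.9931*w + 5.954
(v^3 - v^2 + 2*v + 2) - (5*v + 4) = v^3 - v^2 - 3*v - 2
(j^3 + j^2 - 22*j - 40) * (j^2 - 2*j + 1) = j^5 - j^4 - 23*j^3 + 5*j^2 + 58*j - 40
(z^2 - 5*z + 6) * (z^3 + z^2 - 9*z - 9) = z^5 - 4*z^4 - 8*z^3 + 42*z^2 - 9*z - 54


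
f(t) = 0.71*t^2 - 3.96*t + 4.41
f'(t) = 1.42*t - 3.96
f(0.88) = 1.48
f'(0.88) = -2.71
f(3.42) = -0.83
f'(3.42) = 0.90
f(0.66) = 2.11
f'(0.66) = -3.02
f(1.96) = -0.62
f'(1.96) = -1.18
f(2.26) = -0.91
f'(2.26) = -0.75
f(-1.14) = 9.85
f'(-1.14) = -5.58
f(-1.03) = 9.24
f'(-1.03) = -5.42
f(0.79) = 1.72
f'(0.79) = -2.84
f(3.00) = -1.08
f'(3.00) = 0.30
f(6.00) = 6.21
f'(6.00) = 4.56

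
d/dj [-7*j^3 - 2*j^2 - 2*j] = -21*j^2 - 4*j - 2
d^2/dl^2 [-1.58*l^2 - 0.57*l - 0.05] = -3.16000000000000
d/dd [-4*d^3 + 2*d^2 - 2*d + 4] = -12*d^2 + 4*d - 2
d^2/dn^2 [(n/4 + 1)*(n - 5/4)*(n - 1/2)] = 3*n/2 + 9/8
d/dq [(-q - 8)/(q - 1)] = 9/(q - 1)^2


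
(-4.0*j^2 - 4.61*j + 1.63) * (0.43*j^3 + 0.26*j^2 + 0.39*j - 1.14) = -1.72*j^5 - 3.0223*j^4 - 2.0577*j^3 + 3.1859*j^2 + 5.8911*j - 1.8582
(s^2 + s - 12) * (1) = s^2 + s - 12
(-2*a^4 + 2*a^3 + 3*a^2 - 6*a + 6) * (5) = -10*a^4 + 10*a^3 + 15*a^2 - 30*a + 30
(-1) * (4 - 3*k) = 3*k - 4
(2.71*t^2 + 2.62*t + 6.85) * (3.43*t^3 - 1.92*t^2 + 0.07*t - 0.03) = 9.2953*t^5 + 3.7834*t^4 + 18.6548*t^3 - 13.0499*t^2 + 0.4009*t - 0.2055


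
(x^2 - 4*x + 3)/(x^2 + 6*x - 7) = (x - 3)/(x + 7)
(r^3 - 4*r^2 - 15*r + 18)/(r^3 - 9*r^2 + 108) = (r - 1)/(r - 6)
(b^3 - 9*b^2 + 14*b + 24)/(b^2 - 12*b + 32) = (b^2 - 5*b - 6)/(b - 8)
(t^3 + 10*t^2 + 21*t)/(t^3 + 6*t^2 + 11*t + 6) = t*(t + 7)/(t^2 + 3*t + 2)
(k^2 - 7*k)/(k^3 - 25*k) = (k - 7)/(k^2 - 25)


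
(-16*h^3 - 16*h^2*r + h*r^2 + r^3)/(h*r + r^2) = -16*h^2/r + r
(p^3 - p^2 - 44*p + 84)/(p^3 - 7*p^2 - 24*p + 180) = (p^2 + 5*p - 14)/(p^2 - p - 30)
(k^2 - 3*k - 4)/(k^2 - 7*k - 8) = (k - 4)/(k - 8)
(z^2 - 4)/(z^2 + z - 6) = (z + 2)/(z + 3)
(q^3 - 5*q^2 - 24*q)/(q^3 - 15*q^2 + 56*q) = (q + 3)/(q - 7)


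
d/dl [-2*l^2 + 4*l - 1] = 4 - 4*l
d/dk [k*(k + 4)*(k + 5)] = 3*k^2 + 18*k + 20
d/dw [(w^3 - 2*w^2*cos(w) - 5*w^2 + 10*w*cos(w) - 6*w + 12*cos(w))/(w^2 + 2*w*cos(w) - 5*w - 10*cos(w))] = (4*w^4*sin(w) + w^4 - 40*w^3*sin(w) + 4*w^3*cos(w) - 10*w^3 + 76*w^2*sin(w) - 4*w^2*cos(w)^2 - 40*w^2*cos(w) + 31*w^2 + 120*w*sin(w) + 40*w*cos(w)^2 + 76*w*cos(w) - 124*cos(w)^2 + 120*cos(w))/((w - 5)^2*(w + 2*cos(w))^2)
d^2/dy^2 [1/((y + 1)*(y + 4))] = 2*((y + 1)^2 + (y + 1)*(y + 4) + (y + 4)^2)/((y + 1)^3*(y + 4)^3)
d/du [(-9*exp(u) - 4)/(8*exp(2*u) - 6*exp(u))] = 2*(9*exp(2*u) + 8*exp(u) - 3)*exp(-u)/(16*exp(2*u) - 24*exp(u) + 9)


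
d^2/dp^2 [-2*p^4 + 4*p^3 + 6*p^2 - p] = -24*p^2 + 24*p + 12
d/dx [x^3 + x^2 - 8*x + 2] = 3*x^2 + 2*x - 8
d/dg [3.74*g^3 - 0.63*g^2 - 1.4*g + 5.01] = 11.22*g^2 - 1.26*g - 1.4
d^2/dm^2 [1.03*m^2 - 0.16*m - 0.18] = 2.06000000000000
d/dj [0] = 0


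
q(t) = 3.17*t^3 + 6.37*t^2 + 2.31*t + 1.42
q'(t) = 9.51*t^2 + 12.74*t + 2.31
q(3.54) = 230.05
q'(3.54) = 166.59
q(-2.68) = -20.04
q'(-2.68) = 36.47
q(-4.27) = -139.10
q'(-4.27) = 121.31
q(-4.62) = -185.89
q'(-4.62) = 146.44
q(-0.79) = 2.01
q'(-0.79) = -1.82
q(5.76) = 831.86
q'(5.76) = 391.21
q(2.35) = 83.17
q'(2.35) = 84.77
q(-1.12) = 2.37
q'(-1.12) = -0.03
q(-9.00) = -1814.33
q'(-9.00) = 657.96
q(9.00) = 2849.11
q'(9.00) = 887.28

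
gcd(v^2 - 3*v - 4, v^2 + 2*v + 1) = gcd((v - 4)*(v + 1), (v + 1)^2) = v + 1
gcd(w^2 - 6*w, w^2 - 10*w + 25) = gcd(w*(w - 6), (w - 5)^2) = 1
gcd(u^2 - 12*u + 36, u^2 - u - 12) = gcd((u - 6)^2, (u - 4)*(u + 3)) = 1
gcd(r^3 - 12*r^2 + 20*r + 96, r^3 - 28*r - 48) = r^2 - 4*r - 12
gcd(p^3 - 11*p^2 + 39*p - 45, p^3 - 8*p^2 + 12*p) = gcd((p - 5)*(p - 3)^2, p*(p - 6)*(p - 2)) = 1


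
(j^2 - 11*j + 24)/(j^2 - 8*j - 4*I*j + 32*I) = (j - 3)/(j - 4*I)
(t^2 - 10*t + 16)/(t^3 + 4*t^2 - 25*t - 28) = (t^2 - 10*t + 16)/(t^3 + 4*t^2 - 25*t - 28)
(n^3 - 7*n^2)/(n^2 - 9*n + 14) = n^2/(n - 2)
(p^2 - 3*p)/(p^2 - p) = (p - 3)/(p - 1)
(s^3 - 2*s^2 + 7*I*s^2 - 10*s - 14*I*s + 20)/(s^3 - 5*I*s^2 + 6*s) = (s^3 + s^2*(-2 + 7*I) - 2*s*(5 + 7*I) + 20)/(s*(s^2 - 5*I*s + 6))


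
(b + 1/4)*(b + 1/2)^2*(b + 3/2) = b^4 + 11*b^3/4 + 19*b^2/8 + 13*b/16 + 3/32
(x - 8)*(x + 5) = x^2 - 3*x - 40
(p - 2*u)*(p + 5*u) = p^2 + 3*p*u - 10*u^2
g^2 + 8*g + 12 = (g + 2)*(g + 6)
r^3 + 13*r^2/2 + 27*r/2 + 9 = (r + 3/2)*(r + 2)*(r + 3)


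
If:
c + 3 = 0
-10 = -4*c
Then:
No Solution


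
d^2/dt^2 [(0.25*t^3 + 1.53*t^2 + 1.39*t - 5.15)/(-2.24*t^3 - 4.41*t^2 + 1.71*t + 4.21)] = (3.5527136788005e-15*t^7 - 10.414656*t^6 - 47.5923839999999*t^5 + 164.247552*t^4 + 513.445896*t^3 + 144.05241*t^2 - 123.048054*t + 187.126812)/(11.239424*t^9 + 66.382848*t^8 + 104.950944*t^7 - 78.958551*t^6 - 329.647185*t^5 - 110.187756*t^4 + 304.593927*t^3 + 197.55846*t^2 - 90.924633*t - 74.618461)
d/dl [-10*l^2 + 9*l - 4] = 9 - 20*l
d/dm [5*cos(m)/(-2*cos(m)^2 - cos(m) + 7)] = 5*(2*sin(m)^2 - 9)*sin(m)/(cos(m) + cos(2*m) - 6)^2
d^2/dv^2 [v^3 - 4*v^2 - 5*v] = 6*v - 8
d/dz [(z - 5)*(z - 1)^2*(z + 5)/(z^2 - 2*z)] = 2*(z^5 - 4*z^4 + 4*z^3 - z^2 + 25*z - 25)/(z^2*(z^2 - 4*z + 4))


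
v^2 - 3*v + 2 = (v - 2)*(v - 1)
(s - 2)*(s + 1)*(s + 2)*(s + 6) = s^4 + 7*s^3 + 2*s^2 - 28*s - 24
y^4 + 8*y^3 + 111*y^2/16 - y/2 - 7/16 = (y - 1/4)*(y + 1/4)*(y + 1)*(y + 7)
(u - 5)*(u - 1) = u^2 - 6*u + 5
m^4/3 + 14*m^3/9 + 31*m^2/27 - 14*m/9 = m*(m/3 + 1)*(m - 2/3)*(m + 7/3)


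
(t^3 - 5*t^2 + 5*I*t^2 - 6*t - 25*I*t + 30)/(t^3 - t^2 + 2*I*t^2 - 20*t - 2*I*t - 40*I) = (t + 3*I)/(t + 4)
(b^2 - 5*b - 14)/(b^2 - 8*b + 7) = (b + 2)/(b - 1)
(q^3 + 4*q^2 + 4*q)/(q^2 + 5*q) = (q^2 + 4*q + 4)/(q + 5)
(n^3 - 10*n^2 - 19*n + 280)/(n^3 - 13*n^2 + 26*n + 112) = (n + 5)/(n + 2)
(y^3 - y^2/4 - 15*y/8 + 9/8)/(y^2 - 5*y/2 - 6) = (4*y^2 - 7*y + 3)/(4*(y - 4))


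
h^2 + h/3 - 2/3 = (h - 2/3)*(h + 1)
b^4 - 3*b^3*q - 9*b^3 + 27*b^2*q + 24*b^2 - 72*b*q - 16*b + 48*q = (b - 4)^2*(b - 1)*(b - 3*q)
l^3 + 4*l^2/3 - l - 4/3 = (l - 1)*(l + 1)*(l + 4/3)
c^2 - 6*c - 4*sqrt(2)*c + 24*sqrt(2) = (c - 6)*(c - 4*sqrt(2))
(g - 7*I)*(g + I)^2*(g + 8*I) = g^4 + 3*I*g^3 + 53*g^2 + 111*I*g - 56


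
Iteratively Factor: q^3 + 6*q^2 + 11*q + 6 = (q + 1)*(q^2 + 5*q + 6) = (q + 1)*(q + 3)*(q + 2)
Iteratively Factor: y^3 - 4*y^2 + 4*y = (y - 2)*(y^2 - 2*y) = (y - 2)^2*(y)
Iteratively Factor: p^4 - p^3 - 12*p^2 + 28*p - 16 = (p - 2)*(p^3 + p^2 - 10*p + 8) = (p - 2)^2*(p^2 + 3*p - 4) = (p - 2)^2*(p + 4)*(p - 1)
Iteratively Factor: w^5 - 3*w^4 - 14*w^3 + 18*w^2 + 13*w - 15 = (w - 5)*(w^4 + 2*w^3 - 4*w^2 - 2*w + 3) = (w - 5)*(w - 1)*(w^3 + 3*w^2 - w - 3) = (w - 5)*(w - 1)*(w + 3)*(w^2 - 1) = (w - 5)*(w - 1)*(w + 1)*(w + 3)*(w - 1)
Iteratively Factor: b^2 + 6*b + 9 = (b + 3)*(b + 3)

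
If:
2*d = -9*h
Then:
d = -9*h/2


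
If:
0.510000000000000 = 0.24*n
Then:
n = 2.12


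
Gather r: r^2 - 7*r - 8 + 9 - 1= r^2 - 7*r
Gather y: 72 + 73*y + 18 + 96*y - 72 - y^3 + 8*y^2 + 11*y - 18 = -y^3 + 8*y^2 + 180*y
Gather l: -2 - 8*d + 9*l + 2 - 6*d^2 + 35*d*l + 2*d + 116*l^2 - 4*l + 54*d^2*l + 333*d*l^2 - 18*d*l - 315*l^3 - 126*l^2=-6*d^2 - 6*d - 315*l^3 + l^2*(333*d - 10) + l*(54*d^2 + 17*d + 5)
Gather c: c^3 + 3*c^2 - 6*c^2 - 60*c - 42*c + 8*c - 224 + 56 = c^3 - 3*c^2 - 94*c - 168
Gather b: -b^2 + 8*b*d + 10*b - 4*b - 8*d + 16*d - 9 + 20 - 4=-b^2 + b*(8*d + 6) + 8*d + 7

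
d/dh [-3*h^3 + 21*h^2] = 3*h*(14 - 3*h)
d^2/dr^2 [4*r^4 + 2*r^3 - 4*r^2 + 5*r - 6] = 48*r^2 + 12*r - 8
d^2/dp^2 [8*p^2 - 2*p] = 16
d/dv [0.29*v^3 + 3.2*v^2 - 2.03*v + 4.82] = 0.87*v^2 + 6.4*v - 2.03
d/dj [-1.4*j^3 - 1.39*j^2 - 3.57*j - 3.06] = -4.2*j^2 - 2.78*j - 3.57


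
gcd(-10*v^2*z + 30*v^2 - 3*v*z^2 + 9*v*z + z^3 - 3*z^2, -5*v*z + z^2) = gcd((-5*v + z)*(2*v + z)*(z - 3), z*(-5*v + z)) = -5*v + z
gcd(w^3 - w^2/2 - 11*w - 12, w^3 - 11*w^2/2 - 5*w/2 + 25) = w + 2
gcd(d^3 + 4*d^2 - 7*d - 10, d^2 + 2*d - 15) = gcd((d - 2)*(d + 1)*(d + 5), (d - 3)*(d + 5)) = d + 5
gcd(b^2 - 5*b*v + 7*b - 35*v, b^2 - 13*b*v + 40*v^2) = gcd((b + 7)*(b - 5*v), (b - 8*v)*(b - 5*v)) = -b + 5*v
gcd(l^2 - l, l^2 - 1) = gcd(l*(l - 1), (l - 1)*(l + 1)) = l - 1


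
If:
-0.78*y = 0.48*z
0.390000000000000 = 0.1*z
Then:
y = -2.40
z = 3.90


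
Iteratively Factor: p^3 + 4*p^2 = (p)*(p^2 + 4*p) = p^2*(p + 4)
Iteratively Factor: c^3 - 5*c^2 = (c - 5)*(c^2) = c*(c - 5)*(c)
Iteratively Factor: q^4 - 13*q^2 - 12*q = (q)*(q^3 - 13*q - 12) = q*(q - 4)*(q^2 + 4*q + 3) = q*(q - 4)*(q + 3)*(q + 1)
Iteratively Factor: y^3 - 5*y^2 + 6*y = (y)*(y^2 - 5*y + 6) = y*(y - 2)*(y - 3)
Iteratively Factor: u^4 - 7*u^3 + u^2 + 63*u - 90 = (u - 2)*(u^3 - 5*u^2 - 9*u + 45) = (u - 5)*(u - 2)*(u^2 - 9) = (u - 5)*(u - 3)*(u - 2)*(u + 3)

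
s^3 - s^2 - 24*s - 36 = (s - 6)*(s + 2)*(s + 3)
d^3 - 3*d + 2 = (d - 1)^2*(d + 2)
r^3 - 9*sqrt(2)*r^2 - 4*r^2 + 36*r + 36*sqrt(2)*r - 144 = (r - 4)*(r - 6*sqrt(2))*(r - 3*sqrt(2))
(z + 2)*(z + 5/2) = z^2 + 9*z/2 + 5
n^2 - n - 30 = (n - 6)*(n + 5)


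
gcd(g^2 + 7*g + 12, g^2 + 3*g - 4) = g + 4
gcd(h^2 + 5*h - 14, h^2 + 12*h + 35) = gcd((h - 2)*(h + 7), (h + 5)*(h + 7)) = h + 7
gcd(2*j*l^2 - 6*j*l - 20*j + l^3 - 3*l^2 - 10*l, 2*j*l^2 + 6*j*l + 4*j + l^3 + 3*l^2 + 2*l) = 2*j*l + 4*j + l^2 + 2*l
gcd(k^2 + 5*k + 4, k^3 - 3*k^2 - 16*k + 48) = k + 4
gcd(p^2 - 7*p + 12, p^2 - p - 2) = 1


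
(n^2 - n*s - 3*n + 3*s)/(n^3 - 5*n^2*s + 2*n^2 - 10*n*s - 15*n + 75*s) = (-n + s)/(-n^2 + 5*n*s - 5*n + 25*s)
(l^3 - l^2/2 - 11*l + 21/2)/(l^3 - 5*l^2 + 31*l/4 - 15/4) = 2*(2*l^2 + l - 21)/(4*l^2 - 16*l + 15)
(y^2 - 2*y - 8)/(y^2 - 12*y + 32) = (y + 2)/(y - 8)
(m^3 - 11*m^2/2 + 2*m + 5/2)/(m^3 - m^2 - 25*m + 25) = (m + 1/2)/(m + 5)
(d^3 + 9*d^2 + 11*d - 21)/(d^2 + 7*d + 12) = (d^2 + 6*d - 7)/(d + 4)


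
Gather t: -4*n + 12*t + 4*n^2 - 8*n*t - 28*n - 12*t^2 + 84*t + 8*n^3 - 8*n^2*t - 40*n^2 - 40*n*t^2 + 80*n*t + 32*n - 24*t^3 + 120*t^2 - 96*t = 8*n^3 - 36*n^2 - 24*t^3 + t^2*(108 - 40*n) + t*(-8*n^2 + 72*n)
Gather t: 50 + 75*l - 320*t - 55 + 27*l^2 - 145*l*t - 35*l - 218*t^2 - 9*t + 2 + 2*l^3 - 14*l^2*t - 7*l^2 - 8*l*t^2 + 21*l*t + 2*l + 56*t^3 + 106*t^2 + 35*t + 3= 2*l^3 + 20*l^2 + 42*l + 56*t^3 + t^2*(-8*l - 112) + t*(-14*l^2 - 124*l - 294)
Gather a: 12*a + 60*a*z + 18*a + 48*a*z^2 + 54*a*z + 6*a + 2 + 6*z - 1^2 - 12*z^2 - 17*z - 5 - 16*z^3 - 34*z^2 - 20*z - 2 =a*(48*z^2 + 114*z + 36) - 16*z^3 - 46*z^2 - 31*z - 6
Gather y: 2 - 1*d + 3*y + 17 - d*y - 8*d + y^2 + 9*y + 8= -9*d + y^2 + y*(12 - d) + 27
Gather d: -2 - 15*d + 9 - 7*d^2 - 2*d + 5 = -7*d^2 - 17*d + 12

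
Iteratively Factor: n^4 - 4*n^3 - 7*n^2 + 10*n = (n + 2)*(n^3 - 6*n^2 + 5*n) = (n - 5)*(n + 2)*(n^2 - n) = n*(n - 5)*(n + 2)*(n - 1)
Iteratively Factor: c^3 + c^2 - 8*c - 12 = (c + 2)*(c^2 - c - 6) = (c + 2)^2*(c - 3)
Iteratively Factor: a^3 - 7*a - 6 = (a + 1)*(a^2 - a - 6) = (a + 1)*(a + 2)*(a - 3)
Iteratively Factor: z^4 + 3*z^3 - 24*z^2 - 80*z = (z + 4)*(z^3 - z^2 - 20*z) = (z - 5)*(z + 4)*(z^2 + 4*z) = z*(z - 5)*(z + 4)*(z + 4)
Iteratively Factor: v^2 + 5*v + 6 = (v + 2)*(v + 3)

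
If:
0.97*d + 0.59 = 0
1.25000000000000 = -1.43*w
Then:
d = -0.61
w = -0.87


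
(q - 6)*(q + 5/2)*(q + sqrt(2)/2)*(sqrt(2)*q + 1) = sqrt(2)*q^4 - 7*sqrt(2)*q^3/2 + 2*q^3 - 29*sqrt(2)*q^2/2 - 7*q^2 - 30*q - 7*sqrt(2)*q/4 - 15*sqrt(2)/2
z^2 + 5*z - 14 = (z - 2)*(z + 7)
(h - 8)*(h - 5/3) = h^2 - 29*h/3 + 40/3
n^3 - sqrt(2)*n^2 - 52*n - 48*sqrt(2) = (n - 6*sqrt(2))*(n + sqrt(2))*(n + 4*sqrt(2))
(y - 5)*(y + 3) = y^2 - 2*y - 15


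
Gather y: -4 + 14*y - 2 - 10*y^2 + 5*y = -10*y^2 + 19*y - 6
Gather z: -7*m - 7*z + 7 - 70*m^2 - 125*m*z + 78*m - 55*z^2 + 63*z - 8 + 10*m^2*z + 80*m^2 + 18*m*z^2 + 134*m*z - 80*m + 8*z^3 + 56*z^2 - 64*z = 10*m^2 - 9*m + 8*z^3 + z^2*(18*m + 1) + z*(10*m^2 + 9*m - 8) - 1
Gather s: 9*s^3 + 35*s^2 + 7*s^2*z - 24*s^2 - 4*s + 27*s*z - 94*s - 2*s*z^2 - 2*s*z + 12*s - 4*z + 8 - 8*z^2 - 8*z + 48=9*s^3 + s^2*(7*z + 11) + s*(-2*z^2 + 25*z - 86) - 8*z^2 - 12*z + 56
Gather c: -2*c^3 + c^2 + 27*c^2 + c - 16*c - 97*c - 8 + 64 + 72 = -2*c^3 + 28*c^2 - 112*c + 128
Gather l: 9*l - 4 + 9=9*l + 5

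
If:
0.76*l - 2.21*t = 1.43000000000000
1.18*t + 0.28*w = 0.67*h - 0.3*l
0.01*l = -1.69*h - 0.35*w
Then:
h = -0.203609457879661*w - 0.00636545977941573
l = 1.07576270272126 - 0.590001618337232*w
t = -0.202896484134071*w - 0.277113278702192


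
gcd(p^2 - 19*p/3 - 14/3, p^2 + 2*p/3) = p + 2/3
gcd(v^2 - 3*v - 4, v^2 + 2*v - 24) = v - 4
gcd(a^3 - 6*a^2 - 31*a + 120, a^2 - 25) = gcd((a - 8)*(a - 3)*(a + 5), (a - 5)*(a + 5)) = a + 5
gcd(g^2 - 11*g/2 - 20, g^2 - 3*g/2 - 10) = g + 5/2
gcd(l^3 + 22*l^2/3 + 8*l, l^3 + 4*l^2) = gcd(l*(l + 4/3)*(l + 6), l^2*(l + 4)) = l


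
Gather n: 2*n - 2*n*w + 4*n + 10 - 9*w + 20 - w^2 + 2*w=n*(6 - 2*w) - w^2 - 7*w + 30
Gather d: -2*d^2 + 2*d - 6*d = -2*d^2 - 4*d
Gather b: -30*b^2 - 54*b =-30*b^2 - 54*b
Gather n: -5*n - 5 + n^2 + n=n^2 - 4*n - 5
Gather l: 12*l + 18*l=30*l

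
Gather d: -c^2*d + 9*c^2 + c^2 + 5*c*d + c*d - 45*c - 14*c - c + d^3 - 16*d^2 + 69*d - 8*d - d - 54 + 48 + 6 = 10*c^2 - 60*c + d^3 - 16*d^2 + d*(-c^2 + 6*c + 60)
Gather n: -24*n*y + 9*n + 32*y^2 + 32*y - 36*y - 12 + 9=n*(9 - 24*y) + 32*y^2 - 4*y - 3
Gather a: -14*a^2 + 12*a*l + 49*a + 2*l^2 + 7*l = -14*a^2 + a*(12*l + 49) + 2*l^2 + 7*l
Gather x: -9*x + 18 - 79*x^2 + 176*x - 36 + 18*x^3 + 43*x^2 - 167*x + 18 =18*x^3 - 36*x^2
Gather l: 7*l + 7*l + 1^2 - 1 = 14*l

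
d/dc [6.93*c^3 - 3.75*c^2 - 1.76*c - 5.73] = 20.79*c^2 - 7.5*c - 1.76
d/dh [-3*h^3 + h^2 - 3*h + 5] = -9*h^2 + 2*h - 3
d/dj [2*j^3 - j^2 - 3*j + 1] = 6*j^2 - 2*j - 3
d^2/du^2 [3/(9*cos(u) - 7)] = 27*(9*sin(u)^2 - 7*cos(u) + 9)/(9*cos(u) - 7)^3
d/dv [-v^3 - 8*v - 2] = -3*v^2 - 8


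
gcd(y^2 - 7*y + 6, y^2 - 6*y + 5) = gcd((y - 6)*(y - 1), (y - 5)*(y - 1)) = y - 1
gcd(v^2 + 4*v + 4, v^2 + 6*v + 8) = v + 2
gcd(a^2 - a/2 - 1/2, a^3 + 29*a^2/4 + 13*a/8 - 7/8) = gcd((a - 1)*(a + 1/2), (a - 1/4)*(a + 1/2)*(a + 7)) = a + 1/2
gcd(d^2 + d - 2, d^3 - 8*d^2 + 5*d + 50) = d + 2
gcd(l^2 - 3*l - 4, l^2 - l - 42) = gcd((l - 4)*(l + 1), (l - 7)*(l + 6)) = 1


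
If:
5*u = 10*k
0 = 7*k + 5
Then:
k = -5/7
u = -10/7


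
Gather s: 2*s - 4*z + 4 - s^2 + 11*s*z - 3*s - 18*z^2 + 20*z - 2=-s^2 + s*(11*z - 1) - 18*z^2 + 16*z + 2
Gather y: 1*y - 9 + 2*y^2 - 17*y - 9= 2*y^2 - 16*y - 18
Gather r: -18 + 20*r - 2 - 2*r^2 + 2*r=-2*r^2 + 22*r - 20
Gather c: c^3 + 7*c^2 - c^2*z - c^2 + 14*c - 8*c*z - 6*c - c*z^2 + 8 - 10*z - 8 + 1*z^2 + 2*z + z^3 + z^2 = c^3 + c^2*(6 - z) + c*(-z^2 - 8*z + 8) + z^3 + 2*z^2 - 8*z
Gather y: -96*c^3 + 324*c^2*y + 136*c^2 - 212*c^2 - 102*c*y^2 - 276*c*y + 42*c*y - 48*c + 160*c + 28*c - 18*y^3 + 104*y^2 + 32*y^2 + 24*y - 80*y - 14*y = -96*c^3 - 76*c^2 + 140*c - 18*y^3 + y^2*(136 - 102*c) + y*(324*c^2 - 234*c - 70)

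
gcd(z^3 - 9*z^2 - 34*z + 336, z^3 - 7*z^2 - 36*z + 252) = z^2 - z - 42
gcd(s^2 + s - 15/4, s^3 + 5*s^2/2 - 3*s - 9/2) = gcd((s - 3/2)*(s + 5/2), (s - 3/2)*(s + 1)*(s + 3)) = s - 3/2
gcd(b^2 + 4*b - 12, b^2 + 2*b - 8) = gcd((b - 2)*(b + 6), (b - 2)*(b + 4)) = b - 2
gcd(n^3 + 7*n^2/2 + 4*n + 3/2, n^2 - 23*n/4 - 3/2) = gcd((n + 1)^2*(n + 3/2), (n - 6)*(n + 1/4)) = 1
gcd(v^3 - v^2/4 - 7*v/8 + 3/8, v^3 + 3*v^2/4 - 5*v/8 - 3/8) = v^2 + v/4 - 3/4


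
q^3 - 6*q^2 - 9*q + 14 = (q - 7)*(q - 1)*(q + 2)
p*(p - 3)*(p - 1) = p^3 - 4*p^2 + 3*p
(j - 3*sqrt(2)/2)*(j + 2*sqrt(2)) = j^2 + sqrt(2)*j/2 - 6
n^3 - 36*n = n*(n - 6)*(n + 6)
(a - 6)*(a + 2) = a^2 - 4*a - 12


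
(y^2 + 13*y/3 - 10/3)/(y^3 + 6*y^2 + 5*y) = (y - 2/3)/(y*(y + 1))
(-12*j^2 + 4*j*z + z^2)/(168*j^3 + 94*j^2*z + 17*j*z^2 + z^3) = (-2*j + z)/(28*j^2 + 11*j*z + z^2)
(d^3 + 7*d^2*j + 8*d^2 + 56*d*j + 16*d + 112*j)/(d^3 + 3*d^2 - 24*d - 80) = (d + 7*j)/(d - 5)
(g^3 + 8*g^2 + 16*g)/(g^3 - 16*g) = (g + 4)/(g - 4)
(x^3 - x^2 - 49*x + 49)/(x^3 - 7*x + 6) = (x^2 - 49)/(x^2 + x - 6)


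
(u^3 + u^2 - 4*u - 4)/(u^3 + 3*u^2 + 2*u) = (u - 2)/u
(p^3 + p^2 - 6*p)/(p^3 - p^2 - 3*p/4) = 4*(-p^2 - p + 6)/(-4*p^2 + 4*p + 3)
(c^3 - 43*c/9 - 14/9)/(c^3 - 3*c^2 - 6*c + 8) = (c^2 - 2*c - 7/9)/(c^2 - 5*c + 4)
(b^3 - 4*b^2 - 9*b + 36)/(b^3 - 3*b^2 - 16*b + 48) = (b + 3)/(b + 4)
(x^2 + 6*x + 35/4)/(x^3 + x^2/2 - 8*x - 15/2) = (x + 7/2)/(x^2 - 2*x - 3)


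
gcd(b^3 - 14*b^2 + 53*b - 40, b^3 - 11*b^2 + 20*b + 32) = b - 8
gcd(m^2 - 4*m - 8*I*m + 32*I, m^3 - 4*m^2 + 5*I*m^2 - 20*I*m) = m - 4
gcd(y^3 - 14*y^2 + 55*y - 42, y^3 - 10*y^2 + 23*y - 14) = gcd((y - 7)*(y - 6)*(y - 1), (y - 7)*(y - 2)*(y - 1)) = y^2 - 8*y + 7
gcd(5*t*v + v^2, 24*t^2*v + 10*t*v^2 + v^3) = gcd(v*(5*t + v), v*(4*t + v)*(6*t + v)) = v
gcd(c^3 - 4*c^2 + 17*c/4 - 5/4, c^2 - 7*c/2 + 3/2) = c - 1/2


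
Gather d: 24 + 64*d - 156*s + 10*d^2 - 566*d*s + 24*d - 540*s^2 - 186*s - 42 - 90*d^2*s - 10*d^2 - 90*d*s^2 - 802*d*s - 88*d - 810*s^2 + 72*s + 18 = -90*d^2*s + d*(-90*s^2 - 1368*s) - 1350*s^2 - 270*s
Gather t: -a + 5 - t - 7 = -a - t - 2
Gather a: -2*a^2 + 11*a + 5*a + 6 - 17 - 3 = -2*a^2 + 16*a - 14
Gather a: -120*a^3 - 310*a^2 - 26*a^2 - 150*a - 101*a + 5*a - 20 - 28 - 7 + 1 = -120*a^3 - 336*a^2 - 246*a - 54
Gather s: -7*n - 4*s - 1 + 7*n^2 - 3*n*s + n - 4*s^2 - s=7*n^2 - 6*n - 4*s^2 + s*(-3*n - 5) - 1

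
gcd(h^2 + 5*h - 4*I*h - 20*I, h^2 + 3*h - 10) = h + 5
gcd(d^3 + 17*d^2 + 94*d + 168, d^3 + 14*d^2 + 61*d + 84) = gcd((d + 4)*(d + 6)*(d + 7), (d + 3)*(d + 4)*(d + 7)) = d^2 + 11*d + 28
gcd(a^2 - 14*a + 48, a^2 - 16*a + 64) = a - 8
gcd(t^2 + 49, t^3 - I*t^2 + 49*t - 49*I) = t^2 + 49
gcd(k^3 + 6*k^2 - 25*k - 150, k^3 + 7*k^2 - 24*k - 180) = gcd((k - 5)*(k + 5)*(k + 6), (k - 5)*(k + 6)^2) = k^2 + k - 30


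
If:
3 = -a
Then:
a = -3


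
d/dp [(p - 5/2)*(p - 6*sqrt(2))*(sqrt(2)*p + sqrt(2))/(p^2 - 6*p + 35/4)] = 2*(2*sqrt(2)*p^2 - 14*sqrt(2)*p - 7*sqrt(2) + 108)/(4*p^2 - 28*p + 49)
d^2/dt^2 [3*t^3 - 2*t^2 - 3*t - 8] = 18*t - 4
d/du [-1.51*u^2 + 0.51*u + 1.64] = 0.51 - 3.02*u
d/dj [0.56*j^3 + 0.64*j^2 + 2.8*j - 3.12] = 1.68*j^2 + 1.28*j + 2.8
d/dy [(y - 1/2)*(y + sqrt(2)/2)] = 2*y - 1/2 + sqrt(2)/2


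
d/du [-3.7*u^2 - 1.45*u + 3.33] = -7.4*u - 1.45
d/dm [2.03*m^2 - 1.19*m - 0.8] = 4.06*m - 1.19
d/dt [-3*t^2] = -6*t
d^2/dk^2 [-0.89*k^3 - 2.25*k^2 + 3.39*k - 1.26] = -5.34*k - 4.5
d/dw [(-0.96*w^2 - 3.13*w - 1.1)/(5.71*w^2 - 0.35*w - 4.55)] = (18.2083*w^2 + 21.298*w + 13.8565)/(32.6041*w^4 - 3.997*w^3 - 51.8385*w^2 + 3.185*w + 20.7025)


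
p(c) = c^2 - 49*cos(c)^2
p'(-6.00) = 14.29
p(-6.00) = -9.17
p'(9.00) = -18.80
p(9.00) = 40.32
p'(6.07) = -8.12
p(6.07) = -9.96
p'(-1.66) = 5.38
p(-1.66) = 2.37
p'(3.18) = 10.12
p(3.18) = -38.82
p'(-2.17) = 41.30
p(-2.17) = -10.88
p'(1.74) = -12.79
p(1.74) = 1.64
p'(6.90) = 60.04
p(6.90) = 15.01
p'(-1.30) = -27.86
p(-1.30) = -1.82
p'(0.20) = 19.48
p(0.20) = -47.03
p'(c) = 2*c + 98*sin(c)*cos(c)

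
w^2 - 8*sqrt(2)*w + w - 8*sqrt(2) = (w + 1)*(w - 8*sqrt(2))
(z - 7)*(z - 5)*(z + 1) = z^3 - 11*z^2 + 23*z + 35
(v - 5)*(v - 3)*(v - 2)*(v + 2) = v^4 - 8*v^3 + 11*v^2 + 32*v - 60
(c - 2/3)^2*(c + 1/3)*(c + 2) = c^4 + c^3 - 2*c^2 + 4*c/27 + 8/27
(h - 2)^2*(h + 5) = h^3 + h^2 - 16*h + 20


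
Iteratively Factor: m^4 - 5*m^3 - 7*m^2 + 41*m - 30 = (m - 1)*(m^3 - 4*m^2 - 11*m + 30) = (m - 5)*(m - 1)*(m^2 + m - 6) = (m - 5)*(m - 2)*(m - 1)*(m + 3)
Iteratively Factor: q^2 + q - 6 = (q - 2)*(q + 3)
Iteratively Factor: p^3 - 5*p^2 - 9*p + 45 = (p - 3)*(p^2 - 2*p - 15) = (p - 5)*(p - 3)*(p + 3)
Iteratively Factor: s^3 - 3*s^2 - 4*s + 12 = (s - 3)*(s^2 - 4) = (s - 3)*(s + 2)*(s - 2)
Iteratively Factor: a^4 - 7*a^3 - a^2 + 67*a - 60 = (a + 3)*(a^3 - 10*a^2 + 29*a - 20) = (a - 1)*(a + 3)*(a^2 - 9*a + 20) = (a - 4)*(a - 1)*(a + 3)*(a - 5)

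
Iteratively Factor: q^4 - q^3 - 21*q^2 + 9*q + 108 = (q + 3)*(q^3 - 4*q^2 - 9*q + 36) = (q + 3)^2*(q^2 - 7*q + 12) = (q - 4)*(q + 3)^2*(q - 3)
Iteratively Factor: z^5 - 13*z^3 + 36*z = (z - 2)*(z^4 + 2*z^3 - 9*z^2 - 18*z) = (z - 2)*(z + 3)*(z^3 - z^2 - 6*z) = z*(z - 2)*(z + 3)*(z^2 - z - 6) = z*(z - 3)*(z - 2)*(z + 3)*(z + 2)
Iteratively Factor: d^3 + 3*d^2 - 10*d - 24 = (d + 2)*(d^2 + d - 12) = (d + 2)*(d + 4)*(d - 3)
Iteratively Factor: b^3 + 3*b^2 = (b)*(b^2 + 3*b) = b*(b + 3)*(b)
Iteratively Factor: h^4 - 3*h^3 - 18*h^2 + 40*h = (h + 4)*(h^3 - 7*h^2 + 10*h) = h*(h + 4)*(h^2 - 7*h + 10) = h*(h - 5)*(h + 4)*(h - 2)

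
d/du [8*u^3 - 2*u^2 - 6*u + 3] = 24*u^2 - 4*u - 6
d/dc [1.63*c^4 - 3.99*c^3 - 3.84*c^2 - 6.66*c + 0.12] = 6.52*c^3 - 11.97*c^2 - 7.68*c - 6.66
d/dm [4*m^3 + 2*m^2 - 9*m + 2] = 12*m^2 + 4*m - 9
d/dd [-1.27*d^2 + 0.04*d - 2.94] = 0.04 - 2.54*d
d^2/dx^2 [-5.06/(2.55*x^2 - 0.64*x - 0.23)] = (-65.8053*x^2 + 16.51584*x + 5.06*(5.1*x - 0.64)*(10.2*x - 1.28) + 5.93538)/(-2.55*x^2 + 0.64*x + 0.23)^3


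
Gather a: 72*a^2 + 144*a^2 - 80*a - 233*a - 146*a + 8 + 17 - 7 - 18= 216*a^2 - 459*a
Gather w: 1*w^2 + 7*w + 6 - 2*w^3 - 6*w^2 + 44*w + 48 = -2*w^3 - 5*w^2 + 51*w + 54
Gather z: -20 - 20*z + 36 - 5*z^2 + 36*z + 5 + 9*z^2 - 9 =4*z^2 + 16*z + 12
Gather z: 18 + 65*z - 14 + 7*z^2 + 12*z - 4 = 7*z^2 + 77*z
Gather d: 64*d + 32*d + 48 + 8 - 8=96*d + 48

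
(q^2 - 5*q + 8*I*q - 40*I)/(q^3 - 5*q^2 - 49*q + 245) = (q + 8*I)/(q^2 - 49)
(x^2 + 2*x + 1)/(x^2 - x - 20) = (x^2 + 2*x + 1)/(x^2 - x - 20)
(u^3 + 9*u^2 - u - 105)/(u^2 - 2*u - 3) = (u^2 + 12*u + 35)/(u + 1)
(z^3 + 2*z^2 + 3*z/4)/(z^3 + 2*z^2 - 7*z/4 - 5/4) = z*(2*z + 3)/(2*z^2 + 3*z - 5)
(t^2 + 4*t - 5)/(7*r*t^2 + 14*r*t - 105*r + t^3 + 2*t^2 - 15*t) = (t - 1)/(7*r*t - 21*r + t^2 - 3*t)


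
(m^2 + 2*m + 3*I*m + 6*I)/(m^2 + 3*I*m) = (m + 2)/m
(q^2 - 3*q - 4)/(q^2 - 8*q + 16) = (q + 1)/(q - 4)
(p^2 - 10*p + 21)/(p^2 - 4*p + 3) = (p - 7)/(p - 1)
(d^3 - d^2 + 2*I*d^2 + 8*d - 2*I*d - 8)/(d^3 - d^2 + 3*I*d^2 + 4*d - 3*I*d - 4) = (d - 2*I)/(d - I)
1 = 1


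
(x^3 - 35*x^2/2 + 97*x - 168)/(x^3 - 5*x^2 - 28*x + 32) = (x^2 - 19*x/2 + 21)/(x^2 + 3*x - 4)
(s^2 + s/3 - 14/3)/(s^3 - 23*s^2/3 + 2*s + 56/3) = (3*s + 7)/(3*s^2 - 17*s - 28)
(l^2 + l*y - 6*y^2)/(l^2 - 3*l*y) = (l^2 + l*y - 6*y^2)/(l*(l - 3*y))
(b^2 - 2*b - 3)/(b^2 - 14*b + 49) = (b^2 - 2*b - 3)/(b^2 - 14*b + 49)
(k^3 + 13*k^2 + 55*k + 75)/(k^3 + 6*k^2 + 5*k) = (k^2 + 8*k + 15)/(k*(k + 1))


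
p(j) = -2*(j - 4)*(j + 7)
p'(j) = -4*j - 6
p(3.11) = 18.00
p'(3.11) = -18.44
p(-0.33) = 57.76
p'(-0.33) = -4.68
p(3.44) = 11.69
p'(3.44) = -19.76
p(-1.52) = 60.50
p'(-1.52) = 0.08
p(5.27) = -31.17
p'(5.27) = -27.08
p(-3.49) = 52.58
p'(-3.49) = 7.96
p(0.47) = 52.74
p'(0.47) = -7.88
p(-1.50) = 60.50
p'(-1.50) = 0.00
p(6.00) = -52.00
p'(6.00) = -30.00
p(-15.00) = -304.00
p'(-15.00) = 54.00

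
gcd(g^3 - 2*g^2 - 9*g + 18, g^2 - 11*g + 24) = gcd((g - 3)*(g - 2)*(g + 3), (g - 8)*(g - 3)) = g - 3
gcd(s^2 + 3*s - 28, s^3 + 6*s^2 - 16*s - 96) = s - 4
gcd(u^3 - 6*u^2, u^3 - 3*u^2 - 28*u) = u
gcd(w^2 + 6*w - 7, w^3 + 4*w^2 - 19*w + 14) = w^2 + 6*w - 7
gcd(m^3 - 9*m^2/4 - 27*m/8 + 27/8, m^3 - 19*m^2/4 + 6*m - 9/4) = m^2 - 15*m/4 + 9/4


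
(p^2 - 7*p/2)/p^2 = (p - 7/2)/p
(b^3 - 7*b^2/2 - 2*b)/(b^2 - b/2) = (2*b^2 - 7*b - 4)/(2*b - 1)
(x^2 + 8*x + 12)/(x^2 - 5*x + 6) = (x^2 + 8*x + 12)/(x^2 - 5*x + 6)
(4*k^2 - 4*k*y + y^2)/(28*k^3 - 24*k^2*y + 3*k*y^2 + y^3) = 1/(7*k + y)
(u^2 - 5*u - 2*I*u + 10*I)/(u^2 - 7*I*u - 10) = (u - 5)/(u - 5*I)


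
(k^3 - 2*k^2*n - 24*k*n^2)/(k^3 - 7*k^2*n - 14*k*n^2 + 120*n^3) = k/(k - 5*n)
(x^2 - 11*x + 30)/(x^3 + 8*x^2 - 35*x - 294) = (x - 5)/(x^2 + 14*x + 49)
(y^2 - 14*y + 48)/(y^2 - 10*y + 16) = (y - 6)/(y - 2)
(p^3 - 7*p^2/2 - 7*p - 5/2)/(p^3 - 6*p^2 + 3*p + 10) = (p + 1/2)/(p - 2)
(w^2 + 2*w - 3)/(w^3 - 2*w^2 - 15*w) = (w - 1)/(w*(w - 5))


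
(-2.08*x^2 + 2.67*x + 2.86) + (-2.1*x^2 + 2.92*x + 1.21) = -4.18*x^2 + 5.59*x + 4.07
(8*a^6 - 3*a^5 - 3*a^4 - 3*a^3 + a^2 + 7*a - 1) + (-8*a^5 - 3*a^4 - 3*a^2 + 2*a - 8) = 8*a^6 - 11*a^5 - 6*a^4 - 3*a^3 - 2*a^2 + 9*a - 9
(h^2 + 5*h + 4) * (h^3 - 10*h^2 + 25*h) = h^5 - 5*h^4 - 21*h^3 + 85*h^2 + 100*h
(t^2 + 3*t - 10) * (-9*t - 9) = -9*t^3 - 36*t^2 + 63*t + 90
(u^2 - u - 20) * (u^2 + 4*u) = u^4 + 3*u^3 - 24*u^2 - 80*u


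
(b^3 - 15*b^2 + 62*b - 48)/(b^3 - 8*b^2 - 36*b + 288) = (b - 1)/(b + 6)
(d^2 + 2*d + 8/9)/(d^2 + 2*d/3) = (d + 4/3)/d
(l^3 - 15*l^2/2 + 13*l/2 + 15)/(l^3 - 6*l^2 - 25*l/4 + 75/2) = 2*(l + 1)/(2*l + 5)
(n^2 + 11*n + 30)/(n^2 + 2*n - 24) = (n + 5)/(n - 4)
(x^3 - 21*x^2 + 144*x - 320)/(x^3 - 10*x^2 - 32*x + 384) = (x - 5)/(x + 6)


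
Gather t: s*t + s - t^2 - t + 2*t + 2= s - t^2 + t*(s + 1) + 2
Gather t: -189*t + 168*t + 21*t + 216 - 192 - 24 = 0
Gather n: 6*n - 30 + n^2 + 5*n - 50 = n^2 + 11*n - 80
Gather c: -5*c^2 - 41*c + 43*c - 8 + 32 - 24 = -5*c^2 + 2*c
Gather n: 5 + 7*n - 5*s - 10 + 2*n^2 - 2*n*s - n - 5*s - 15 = 2*n^2 + n*(6 - 2*s) - 10*s - 20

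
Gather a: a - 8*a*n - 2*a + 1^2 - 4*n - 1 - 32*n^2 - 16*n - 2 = a*(-8*n - 1) - 32*n^2 - 20*n - 2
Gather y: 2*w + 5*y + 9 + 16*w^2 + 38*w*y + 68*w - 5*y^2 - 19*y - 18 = 16*w^2 + 70*w - 5*y^2 + y*(38*w - 14) - 9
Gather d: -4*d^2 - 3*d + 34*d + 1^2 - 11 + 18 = -4*d^2 + 31*d + 8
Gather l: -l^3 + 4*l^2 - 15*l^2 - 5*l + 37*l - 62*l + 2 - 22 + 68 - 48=-l^3 - 11*l^2 - 30*l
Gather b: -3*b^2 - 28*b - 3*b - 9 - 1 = -3*b^2 - 31*b - 10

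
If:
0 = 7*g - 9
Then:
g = 9/7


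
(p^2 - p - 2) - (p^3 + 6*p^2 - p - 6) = -p^3 - 5*p^2 + 4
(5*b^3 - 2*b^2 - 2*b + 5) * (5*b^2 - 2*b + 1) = 25*b^5 - 20*b^4 - b^3 + 27*b^2 - 12*b + 5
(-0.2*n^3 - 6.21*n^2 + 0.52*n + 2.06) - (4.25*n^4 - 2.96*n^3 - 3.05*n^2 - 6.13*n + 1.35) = -4.25*n^4 + 2.76*n^3 - 3.16*n^2 + 6.65*n + 0.71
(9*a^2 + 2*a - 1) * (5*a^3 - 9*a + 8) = 45*a^5 + 10*a^4 - 86*a^3 + 54*a^2 + 25*a - 8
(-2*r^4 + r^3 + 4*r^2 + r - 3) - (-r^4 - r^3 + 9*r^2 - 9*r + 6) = -r^4 + 2*r^3 - 5*r^2 + 10*r - 9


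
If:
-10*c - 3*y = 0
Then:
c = -3*y/10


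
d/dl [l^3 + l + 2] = 3*l^2 + 1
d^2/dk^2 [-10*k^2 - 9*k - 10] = -20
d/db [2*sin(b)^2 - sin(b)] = (4*sin(b) - 1)*cos(b)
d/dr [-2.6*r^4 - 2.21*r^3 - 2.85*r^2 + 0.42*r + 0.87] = -10.4*r^3 - 6.63*r^2 - 5.7*r + 0.42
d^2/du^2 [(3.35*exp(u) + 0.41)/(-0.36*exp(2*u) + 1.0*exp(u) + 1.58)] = (-0.43416*exp(4*u) - 1.418544*exp(3*u) - 10.99008*exp(2*u) + 3.950168*exp(u) - 7.71514)*exp(u)/(0.046656*exp(6*u) - 0.3888*exp(5*u) + 0.465696*exp(4*u) + 2.4128*exp(3*u) - 2.043888*exp(2*u) - 7.4892*exp(u) - 3.944312)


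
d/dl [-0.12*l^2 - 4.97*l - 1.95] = -0.24*l - 4.97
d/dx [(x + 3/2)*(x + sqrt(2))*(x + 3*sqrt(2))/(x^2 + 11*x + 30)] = (x^4 + 22*x^3 + 38*sqrt(2)*x^2 + 201*x^2/2 + 72*x + 240*sqrt(2)*x + 81 + 180*sqrt(2))/(x^4 + 22*x^3 + 181*x^2 + 660*x + 900)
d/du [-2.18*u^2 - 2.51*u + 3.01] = -4.36*u - 2.51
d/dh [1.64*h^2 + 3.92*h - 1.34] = 3.28*h + 3.92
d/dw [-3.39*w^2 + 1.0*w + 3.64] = 1.0 - 6.78*w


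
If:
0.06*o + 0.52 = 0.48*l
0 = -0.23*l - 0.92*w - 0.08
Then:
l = -4.0*w - 0.347826086956522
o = -32.0*w - 11.4492753623188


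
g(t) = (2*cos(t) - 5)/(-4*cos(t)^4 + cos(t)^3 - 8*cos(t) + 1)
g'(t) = (2*cos(t) - 5)*(-16*sin(t)*cos(t)^3 + 3*sin(t)*cos(t)^2 - 8*sin(t))/(-4*cos(t)^4 + cos(t)^3 - 8*cos(t) + 1)^2 - 2*sin(t)/(-4*cos(t)^4 + cos(t)^3 - 8*cos(t) + 1) = (-6*(1 - cos(2*t))^2 + 63*cos(t) - 63*cos(2*t)/2 + 21*cos(3*t) + 61/2)*sin(t)/(4*cos(t)^4 - cos(t)^3 + 8*cos(t) - 1)^2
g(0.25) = 0.33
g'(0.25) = 0.22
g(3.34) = -1.66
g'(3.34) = 0.87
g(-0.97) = 1.03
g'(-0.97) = -2.69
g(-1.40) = 13.01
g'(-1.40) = -291.60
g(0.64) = 0.52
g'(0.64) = 0.86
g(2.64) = -1.36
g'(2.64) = -0.86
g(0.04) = 0.30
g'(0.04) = 0.03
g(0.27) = 0.33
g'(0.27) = 0.24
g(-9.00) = -1.43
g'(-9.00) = 0.99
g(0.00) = 0.30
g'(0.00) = 0.00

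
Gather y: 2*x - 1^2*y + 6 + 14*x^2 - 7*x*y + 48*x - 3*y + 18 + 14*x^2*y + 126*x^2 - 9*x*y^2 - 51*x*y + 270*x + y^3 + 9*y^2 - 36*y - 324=140*x^2 + 320*x + y^3 + y^2*(9 - 9*x) + y*(14*x^2 - 58*x - 40) - 300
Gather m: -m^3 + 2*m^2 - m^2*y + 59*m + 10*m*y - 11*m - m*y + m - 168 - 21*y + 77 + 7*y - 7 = -m^3 + m^2*(2 - y) + m*(9*y + 49) - 14*y - 98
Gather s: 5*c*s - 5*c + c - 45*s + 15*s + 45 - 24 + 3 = -4*c + s*(5*c - 30) + 24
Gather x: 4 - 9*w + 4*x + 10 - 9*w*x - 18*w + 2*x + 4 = -27*w + x*(6 - 9*w) + 18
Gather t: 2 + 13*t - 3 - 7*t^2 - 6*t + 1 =-7*t^2 + 7*t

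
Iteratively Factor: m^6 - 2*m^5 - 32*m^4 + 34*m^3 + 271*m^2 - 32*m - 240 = (m + 4)*(m^5 - 6*m^4 - 8*m^3 + 66*m^2 + 7*m - 60) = (m + 3)*(m + 4)*(m^4 - 9*m^3 + 19*m^2 + 9*m - 20) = (m + 1)*(m + 3)*(m + 4)*(m^3 - 10*m^2 + 29*m - 20) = (m - 4)*(m + 1)*(m + 3)*(m + 4)*(m^2 - 6*m + 5) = (m - 4)*(m - 1)*(m + 1)*(m + 3)*(m + 4)*(m - 5)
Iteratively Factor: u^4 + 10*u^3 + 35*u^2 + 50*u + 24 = (u + 4)*(u^3 + 6*u^2 + 11*u + 6) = (u + 1)*(u + 4)*(u^2 + 5*u + 6) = (u + 1)*(u + 2)*(u + 4)*(u + 3)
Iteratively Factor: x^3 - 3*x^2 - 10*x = (x + 2)*(x^2 - 5*x) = x*(x + 2)*(x - 5)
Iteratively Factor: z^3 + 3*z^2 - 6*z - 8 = (z + 1)*(z^2 + 2*z - 8) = (z - 2)*(z + 1)*(z + 4)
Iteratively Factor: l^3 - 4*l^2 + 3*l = (l - 3)*(l^2 - l) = (l - 3)*(l - 1)*(l)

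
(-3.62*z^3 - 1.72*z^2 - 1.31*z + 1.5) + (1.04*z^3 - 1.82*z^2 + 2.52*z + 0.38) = -2.58*z^3 - 3.54*z^2 + 1.21*z + 1.88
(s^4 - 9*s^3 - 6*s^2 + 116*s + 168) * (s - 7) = s^5 - 16*s^4 + 57*s^3 + 158*s^2 - 644*s - 1176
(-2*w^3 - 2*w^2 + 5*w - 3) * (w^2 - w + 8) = -2*w^5 - 9*w^3 - 24*w^2 + 43*w - 24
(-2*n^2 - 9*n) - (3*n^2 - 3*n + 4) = -5*n^2 - 6*n - 4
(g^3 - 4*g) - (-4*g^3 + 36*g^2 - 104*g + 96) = 5*g^3 - 36*g^2 + 100*g - 96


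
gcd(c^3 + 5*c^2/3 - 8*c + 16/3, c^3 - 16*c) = c + 4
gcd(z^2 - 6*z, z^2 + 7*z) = z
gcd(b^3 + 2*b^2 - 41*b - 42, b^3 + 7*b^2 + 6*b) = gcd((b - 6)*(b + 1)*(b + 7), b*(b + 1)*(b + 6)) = b + 1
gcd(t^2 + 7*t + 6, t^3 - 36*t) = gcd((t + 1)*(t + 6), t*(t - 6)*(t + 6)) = t + 6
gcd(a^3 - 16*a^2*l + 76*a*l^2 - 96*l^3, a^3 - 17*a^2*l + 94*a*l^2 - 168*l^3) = a - 6*l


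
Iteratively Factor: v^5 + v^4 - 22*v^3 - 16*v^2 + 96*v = (v + 4)*(v^4 - 3*v^3 - 10*v^2 + 24*v) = (v - 4)*(v + 4)*(v^3 + v^2 - 6*v) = (v - 4)*(v - 2)*(v + 4)*(v^2 + 3*v) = v*(v - 4)*(v - 2)*(v + 4)*(v + 3)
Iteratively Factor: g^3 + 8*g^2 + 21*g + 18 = (g + 3)*(g^2 + 5*g + 6) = (g + 2)*(g + 3)*(g + 3)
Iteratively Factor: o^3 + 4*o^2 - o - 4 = (o - 1)*(o^2 + 5*o + 4) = (o - 1)*(o + 1)*(o + 4)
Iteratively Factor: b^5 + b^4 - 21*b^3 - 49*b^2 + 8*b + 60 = (b + 2)*(b^4 - b^3 - 19*b^2 - 11*b + 30) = (b + 2)^2*(b^3 - 3*b^2 - 13*b + 15) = (b - 1)*(b + 2)^2*(b^2 - 2*b - 15) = (b - 5)*(b - 1)*(b + 2)^2*(b + 3)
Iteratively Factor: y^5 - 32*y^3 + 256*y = (y + 4)*(y^4 - 4*y^3 - 16*y^2 + 64*y) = (y - 4)*(y + 4)*(y^3 - 16*y) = (y - 4)^2*(y + 4)*(y^2 + 4*y) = (y - 4)^2*(y + 4)^2*(y)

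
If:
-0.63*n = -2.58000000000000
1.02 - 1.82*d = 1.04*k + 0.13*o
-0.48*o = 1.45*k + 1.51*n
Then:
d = 0.117733990147783*o + 2.99740883090637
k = -0.331034482758621*o - 4.26469622331691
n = 4.10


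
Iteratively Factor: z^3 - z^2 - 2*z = (z)*(z^2 - z - 2) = z*(z + 1)*(z - 2)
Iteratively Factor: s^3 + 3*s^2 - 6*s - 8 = (s + 1)*(s^2 + 2*s - 8) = (s - 2)*(s + 1)*(s + 4)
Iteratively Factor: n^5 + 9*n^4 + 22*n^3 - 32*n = (n - 1)*(n^4 + 10*n^3 + 32*n^2 + 32*n) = (n - 1)*(n + 2)*(n^3 + 8*n^2 + 16*n) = (n - 1)*(n + 2)*(n + 4)*(n^2 + 4*n) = n*(n - 1)*(n + 2)*(n + 4)*(n + 4)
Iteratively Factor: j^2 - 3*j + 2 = (j - 2)*(j - 1)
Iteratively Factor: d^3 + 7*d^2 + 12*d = (d + 4)*(d^2 + 3*d) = (d + 3)*(d + 4)*(d)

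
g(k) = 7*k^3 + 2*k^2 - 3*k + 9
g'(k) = 21*k^2 + 4*k - 3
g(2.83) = 175.18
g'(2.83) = 176.51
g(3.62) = 356.41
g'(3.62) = 286.67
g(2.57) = 133.32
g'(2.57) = 145.98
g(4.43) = 643.53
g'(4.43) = 426.84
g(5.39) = 1147.07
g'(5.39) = 628.65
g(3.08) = 223.26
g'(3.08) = 208.53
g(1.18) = 19.75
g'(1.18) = 30.96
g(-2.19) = -48.36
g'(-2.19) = 88.96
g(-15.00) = -23121.00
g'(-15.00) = 4662.00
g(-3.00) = -153.00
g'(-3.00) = 174.00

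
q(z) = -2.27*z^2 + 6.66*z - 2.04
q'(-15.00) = 74.76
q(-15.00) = -612.69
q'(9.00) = -34.20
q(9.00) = -125.97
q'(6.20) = -21.49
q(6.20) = -48.01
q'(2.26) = -3.60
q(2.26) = 1.42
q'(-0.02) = 6.75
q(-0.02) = -2.17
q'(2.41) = -4.28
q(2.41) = 0.83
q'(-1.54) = 13.65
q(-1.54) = -17.68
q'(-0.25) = 7.80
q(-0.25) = -3.85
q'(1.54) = -0.33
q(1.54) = 2.83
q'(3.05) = -7.19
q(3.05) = -2.84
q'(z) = 6.66 - 4.54*z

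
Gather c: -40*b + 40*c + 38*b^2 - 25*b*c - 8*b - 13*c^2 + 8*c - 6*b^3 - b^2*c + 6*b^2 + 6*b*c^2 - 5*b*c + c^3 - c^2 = -6*b^3 + 44*b^2 - 48*b + c^3 + c^2*(6*b - 14) + c*(-b^2 - 30*b + 48)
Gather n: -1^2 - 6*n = -6*n - 1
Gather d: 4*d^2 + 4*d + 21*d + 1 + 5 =4*d^2 + 25*d + 6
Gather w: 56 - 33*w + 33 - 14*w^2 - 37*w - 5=-14*w^2 - 70*w + 84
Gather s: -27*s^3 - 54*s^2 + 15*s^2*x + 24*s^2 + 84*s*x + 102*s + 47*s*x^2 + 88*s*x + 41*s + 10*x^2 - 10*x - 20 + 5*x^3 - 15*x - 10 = -27*s^3 + s^2*(15*x - 30) + s*(47*x^2 + 172*x + 143) + 5*x^3 + 10*x^2 - 25*x - 30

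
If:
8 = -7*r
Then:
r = -8/7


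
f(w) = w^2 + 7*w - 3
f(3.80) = 38.04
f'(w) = 2*w + 7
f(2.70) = 23.19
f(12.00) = 225.00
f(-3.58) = -15.24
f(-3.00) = -15.00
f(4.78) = 53.31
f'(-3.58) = -0.16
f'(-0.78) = 5.44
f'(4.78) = 16.56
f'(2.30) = 11.60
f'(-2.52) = 1.96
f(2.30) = 18.39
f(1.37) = 8.47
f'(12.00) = 31.00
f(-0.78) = -7.85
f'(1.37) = 9.74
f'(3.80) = 14.60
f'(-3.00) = 1.00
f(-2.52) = -14.29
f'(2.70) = 12.40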